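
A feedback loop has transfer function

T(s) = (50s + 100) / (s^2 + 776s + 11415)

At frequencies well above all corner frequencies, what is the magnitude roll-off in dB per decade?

Each pole contributes −20 dB/decade at high frequency; each zero contributes +20 dB/decade.
Net: 1 zero(s) − 2 pole(s) → -20 dB/decade.

-20 dB/decade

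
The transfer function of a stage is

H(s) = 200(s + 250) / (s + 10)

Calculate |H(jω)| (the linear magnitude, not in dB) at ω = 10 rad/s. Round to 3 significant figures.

At s = jω = j10:
zero (s+250): 250 + j10 → |·| = √(250²+10²) = √62600 ≈ 250.2, ∠ = arctan(10/250) ≈ 2.29°
pole (s+10): 10 + j10 → |·| = √(10²+10²) = √200 ≈ 14.142, ∠ = arctan(10/10) ≈ 45.00°
|H| = 200 · 250.2 / 14.142 ≈ 3538.4

3.54e+03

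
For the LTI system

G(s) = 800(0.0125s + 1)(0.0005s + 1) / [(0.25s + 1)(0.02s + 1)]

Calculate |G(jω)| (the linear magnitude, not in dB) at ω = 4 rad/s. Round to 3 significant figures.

At ω = 4 rad/s:
zero (1 + j4·0.0125) = 1 + j0.05 → |·| ≈ 1.0012, ∠ ≈ 2.86°
zero (1 + j4·0.0005) = 1 + j0.002 → |·| ≈ 1, ∠ ≈ 0.11°
pole (1 + j4·0.25) = 1 + j1 → |·| ≈ 1.4142, ∠ ≈ 45.00°
pole (1 + j4·0.02) = 1 + j0.08 → |·| ≈ 1.0032, ∠ ≈ 4.57°
|G| = 800 · 1.0012 · 1 / (1.4142 · 1.0032) ≈ 564.56

565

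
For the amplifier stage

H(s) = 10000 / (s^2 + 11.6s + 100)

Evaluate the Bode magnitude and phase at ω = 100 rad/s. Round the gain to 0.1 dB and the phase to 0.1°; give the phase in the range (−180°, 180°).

At s = jω = j100:
quadratic: (j100)² + 11.6·j100 + 100 = -9900 + j1160 → |·| ≈ 9967.7, ∠ ≈ 173.32°
|H| = 10000 / 9967.7 ≈ 1.0032
Gain = 20 log₁₀(1.0032) ≈ 0.03 dB
∠H = 0.00° − 173.32° = -173.32°

0.0 dB, -173.3°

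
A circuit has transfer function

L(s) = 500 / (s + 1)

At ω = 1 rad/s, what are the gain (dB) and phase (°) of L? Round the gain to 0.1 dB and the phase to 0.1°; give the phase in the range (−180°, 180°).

51.0 dB, -45.0°

At s = jω = j1:
pole (s+1): 1 + j1 → |·| = √(1²+1²) = √2 ≈ 1.4142, ∠ = arctan(1/1) ≈ 45.00°
|L| = 500 / 1.4142 ≈ 353.56
Gain = 20 log₁₀(353.56) ≈ 50.97 dB
∠L = 0.00° − 45.00° = -45.00°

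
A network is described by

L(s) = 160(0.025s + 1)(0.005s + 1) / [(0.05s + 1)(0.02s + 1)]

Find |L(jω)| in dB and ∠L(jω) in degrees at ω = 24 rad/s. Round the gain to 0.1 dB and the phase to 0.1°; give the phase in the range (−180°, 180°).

At ω = 24 rad/s:
zero (1 + j24·0.025) = 1 + j0.6 → |·| ≈ 1.1662, ∠ ≈ 30.96°
zero (1 + j24·0.005) = 1 + j0.12 → |·| ≈ 1.0072, ∠ ≈ 6.84°
pole (1 + j24·0.05) = 1 + j1.2 → |·| ≈ 1.562, ∠ ≈ 50.19°
pole (1 + j24·0.02) = 1 + j0.48 → |·| ≈ 1.1092, ∠ ≈ 25.64°
|L| = 160 · 1.1662 · 1.0072 / (1.562 · 1.1092) ≈ 108.47
Gain = 20 log₁₀(108.47) ≈ 40.71 dB
∠L = (30.96° + 6.84°) − (50.19° + 25.64°) = -38.03°

40.7 dB, -38.0°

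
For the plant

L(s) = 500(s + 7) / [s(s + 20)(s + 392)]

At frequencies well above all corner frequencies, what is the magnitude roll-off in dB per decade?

Each pole contributes −20 dB/decade at high frequency; each zero contributes +20 dB/decade.
Net: 1 zero(s) − 3 pole(s) → -40 dB/decade.

-40 dB/decade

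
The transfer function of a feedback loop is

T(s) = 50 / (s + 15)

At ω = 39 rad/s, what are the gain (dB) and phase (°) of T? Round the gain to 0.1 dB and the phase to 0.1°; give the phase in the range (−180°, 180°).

1.6 dB, -69.0°

Substitute s = j39:
Numerator: 50 = 50 + j0
Denominator: (j39) + 15 = 15 + j39
|N| = √(50² + 0²) ≈ 50, ∠N ≈ 0.00°
|D| = √(15² + 39²) ≈ 41.785, ∠D ≈ 68.96°
|T| = 50 / 41.785 ≈ 1.1966
Gain = 20 log₁₀(1.1966) ≈ 1.56 dB
∠T = 0.00° − 68.96° = -68.96°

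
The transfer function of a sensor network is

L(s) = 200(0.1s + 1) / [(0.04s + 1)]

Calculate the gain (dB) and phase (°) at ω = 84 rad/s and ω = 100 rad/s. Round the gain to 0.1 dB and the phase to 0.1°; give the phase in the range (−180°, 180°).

At ω = 84 rad/s:
zero (1 + j84·0.1) = 1 + j8.4 → |·| ≈ 8.4593, ∠ ≈ 83.21°
pole (1 + j84·0.04) = 1 + j3.36 → |·| ≈ 3.5057, ∠ ≈ 73.43°
|L| = 200 · 8.4593 / (3.5057) ≈ 482.6
Gain = 20 log₁₀(482.6) ≈ 53.67 dB
∠L = (83.21°) − (73.43°) = 9.78°

At ω = 100 rad/s:
zero (1 + j100·0.1) = 1 + j10 → |·| ≈ 10.05, ∠ ≈ 84.29°
pole (1 + j100·0.04) = 1 + j4 → |·| ≈ 4.1231, ∠ ≈ 75.96°
|L| = 200 · 10.05 / (4.1231) ≈ 487.5
Gain = 20 log₁₀(487.5) ≈ 53.76 dB
∠L = (84.29°) − (75.96°) = 8.33°

ω = 84: 53.7 dB, 9.8°; ω = 100: 53.8 dB, 8.3°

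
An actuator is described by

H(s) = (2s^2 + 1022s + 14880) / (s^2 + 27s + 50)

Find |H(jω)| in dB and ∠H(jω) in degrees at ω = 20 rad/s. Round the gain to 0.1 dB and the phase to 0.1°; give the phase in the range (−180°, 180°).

Substitute s = j20:
Numerator: 2(j20)^2 + 1022(j20) + 14880 = 14080 + j20440
Denominator: (j20)^2 + 27(j20) + 50 = -350 + j540
|N| = √(14080² + 20440²) ≈ 24820, ∠N ≈ 55.44°
|D| = √(350² + 540²) ≈ 643.51, ∠D ≈ 122.95°
|H| = 24820 / 643.51 ≈ 38.57
Gain = 20 log₁₀(38.57) ≈ 31.72 dB
∠H = 55.44° − 122.95° = -67.51°

31.7 dB, -67.5°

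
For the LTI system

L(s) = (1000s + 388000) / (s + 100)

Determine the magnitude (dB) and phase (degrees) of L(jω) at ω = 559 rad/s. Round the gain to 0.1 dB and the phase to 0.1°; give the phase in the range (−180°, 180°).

61.6 dB, -24.6°

Substitute s = j559:
Numerator: 1000(j559) + 388000 = 388000 + j559000
Denominator: (j559) + 100 = 100 + j559
|N| = √(388000² + 559000²) ≈ 6.8046e+05, ∠N ≈ 55.24°
|D| = √(100² + 559²) ≈ 567.87, ∠D ≈ 79.86°
|L| = 6.8046e+05 / 567.87 ≈ 1198.3
Gain = 20 log₁₀(1198.3) ≈ 61.57 dB
∠L = 55.24° − 79.86° = -24.62°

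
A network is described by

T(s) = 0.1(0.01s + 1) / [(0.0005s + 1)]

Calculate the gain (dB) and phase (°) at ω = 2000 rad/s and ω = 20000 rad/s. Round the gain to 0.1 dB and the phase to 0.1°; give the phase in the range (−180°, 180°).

ω = 2000: 3.0 dB, 42.1°; ω = 20000: 6.0 dB, 5.4°

At ω = 2000 rad/s:
zero (1 + j2000·0.01) = 1 + j20 → |·| ≈ 20.025, ∠ ≈ 87.14°
pole (1 + j2000·0.0005) = 1 + j1 → |·| ≈ 1.4142, ∠ ≈ 45.00°
|T| = 0.1 · 20.025 / (1.4142) ≈ 1.416
Gain = 20 log₁₀(1.416) ≈ 3.02 dB
∠T = (87.14°) − (45.00°) = 42.14°

At ω = 20000 rad/s:
zero (1 + j20000·0.01) = 1 + j200 → |·| ≈ 200, ∠ ≈ 89.71°
pole (1 + j20000·0.0005) = 1 + j10 → |·| ≈ 10.05, ∠ ≈ 84.29°
|T| = 0.1 · 200 / (10.05) ≈ 1.99
Gain = 20 log₁₀(1.99) ≈ 5.98 dB
∠T = (89.71°) − (84.29°) = 5.42°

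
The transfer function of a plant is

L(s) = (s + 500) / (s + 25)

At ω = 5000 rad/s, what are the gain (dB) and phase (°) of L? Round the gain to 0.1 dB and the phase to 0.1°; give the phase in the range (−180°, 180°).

0.0 dB, -5.4°

At s = jω = j5000:
zero (s+500): 500 + j5000 → |·| = √(500²+5000²) = √25250000 ≈ 5024.9, ∠ = arctan(5000/500) ≈ 84.29°
pole (s+25): 25 + j5000 → |·| = √(25²+5000²) = √25000625 ≈ 5000.1, ∠ = arctan(5000/25) ≈ 89.71°
|L| = 1 · 5024.9 / 5000.1 ≈ 1.005
Gain = 20 log₁₀(1.005) ≈ 0.04 dB
∠L = 84.29° − 89.71° = -5.42°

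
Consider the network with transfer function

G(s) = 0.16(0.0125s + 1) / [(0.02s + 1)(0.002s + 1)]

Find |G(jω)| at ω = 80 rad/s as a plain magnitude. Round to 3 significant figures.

0.118

At ω = 80 rad/s:
zero (1 + j80·0.0125) = 1 + j1 → |·| ≈ 1.4142, ∠ ≈ 45.00°
pole (1 + j80·0.02) = 1 + j1.6 → |·| ≈ 1.8868, ∠ ≈ 57.99°
pole (1 + j80·0.002) = 1 + j0.16 → |·| ≈ 1.0127, ∠ ≈ 9.09°
|G| = 0.16 · 1.4142 / (1.8868 · 1.0127) ≈ 0.11842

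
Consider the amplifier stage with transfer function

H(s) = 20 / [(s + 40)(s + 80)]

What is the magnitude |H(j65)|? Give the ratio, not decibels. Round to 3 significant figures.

At s = jω = j65:
pole (s+40): 40 + j65 → |·| = √(40²+65²) = √5825 ≈ 76.322, ∠ = arctan(65/40) ≈ 58.39°
pole (s+80): 80 + j65 → |·| = √(80²+65²) = √10625 ≈ 103.08, ∠ = arctan(65/80) ≈ 39.09°
|H| = 20 / 7867.3 ≈ 0.0025422

0.00254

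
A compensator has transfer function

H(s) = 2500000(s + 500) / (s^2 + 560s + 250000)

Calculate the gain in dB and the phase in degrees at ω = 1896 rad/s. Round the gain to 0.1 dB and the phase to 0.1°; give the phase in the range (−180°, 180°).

At s = jω = j1896:
zero (s+500): 500 + j1896 → |·| = √(500²+1896²) = √3844816 ≈ 1960.8, ∠ = arctan(1896/500) ≈ 75.23°
quadratic: (j1896)² + 560·j1896 + 250000 = -3344816 + j1061760 → |·| ≈ 3.5093e+06, ∠ ≈ 162.39°
|H| = 2500000 · 1960.8 / 3.5093e+06 ≈ 1396.9
Gain = 20 log₁₀(1396.9) ≈ 62.90 dB
∠H = 75.23° − 162.39° = -87.16°

62.9 dB, -87.2°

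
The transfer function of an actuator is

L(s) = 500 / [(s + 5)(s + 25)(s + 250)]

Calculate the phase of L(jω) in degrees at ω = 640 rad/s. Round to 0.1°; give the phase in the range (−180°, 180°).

114.0°

At s = jω = j640:
pole (s+5): 5 + j640 → |·| = √(5²+640²) = √409625 ≈ 640.02, ∠ = arctan(640/5) ≈ 89.55°
pole (s+25): 25 + j640 → |·| = √(25²+640²) = √410225 ≈ 640.49, ∠ = arctan(640/25) ≈ 87.76°
pole (s+250): 250 + j640 → |·| = √(250²+640²) = √472100 ≈ 687.1, ∠ = arctan(640/250) ≈ 68.66°
∠L = 0.00° − 245.97° = -245.97° ≡ 114.03° (principal value)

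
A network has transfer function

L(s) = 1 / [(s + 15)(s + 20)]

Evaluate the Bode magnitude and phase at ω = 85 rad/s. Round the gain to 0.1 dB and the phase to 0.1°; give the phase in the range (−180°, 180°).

-77.5 dB, -156.8°

At s = jω = j85:
pole (s+15): 15 + j85 → |·| = √(15²+85²) = √7450 ≈ 86.313, ∠ = arctan(85/15) ≈ 79.99°
pole (s+20): 20 + j85 → |·| = √(20²+85²) = √7625 ≈ 87.321, ∠ = arctan(85/20) ≈ 76.76°
|L| = 1 / 7536.9 ≈ 0.00013268
Gain = 20 log₁₀(0.00013268) ≈ -77.54 dB
∠L = 0.00° − 156.75° = -156.75°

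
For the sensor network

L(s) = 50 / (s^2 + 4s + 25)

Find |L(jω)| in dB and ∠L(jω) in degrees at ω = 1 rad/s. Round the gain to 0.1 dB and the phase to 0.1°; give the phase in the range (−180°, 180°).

6.3 dB, -9.5°

At s = jω = j1:
quadratic: (j1)² + 4·j1 + 25 = 24 + j4 → |·| ≈ 24.331, ∠ ≈ 9.46°
|L| = 50 / 24.331 ≈ 2.055
Gain = 20 log₁₀(2.055) ≈ 6.26 dB
∠L = 0.00° − 9.46° = -9.46°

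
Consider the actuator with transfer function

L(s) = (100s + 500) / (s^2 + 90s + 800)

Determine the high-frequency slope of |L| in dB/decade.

-20 dB/decade

Each pole contributes −20 dB/decade at high frequency; each zero contributes +20 dB/decade.
Net: 1 zero(s) − 2 pole(s) → -20 dB/decade.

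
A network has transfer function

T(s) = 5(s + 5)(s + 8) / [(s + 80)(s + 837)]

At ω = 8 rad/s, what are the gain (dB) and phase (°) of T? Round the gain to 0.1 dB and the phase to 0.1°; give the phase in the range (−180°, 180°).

-42.0 dB, 96.7°

At s = jω = j8:
zero (s+5): 5 + j8 → |·| = √(5²+8²) = √89 ≈ 9.434, ∠ = arctan(8/5) ≈ 57.99°
zero (s+8): 8 + j8 → |·| = √(8²+8²) = √128 ≈ 11.314, ∠ = arctan(8/8) ≈ 45.00°
pole (s+80): 80 + j8 → |·| = √(80²+8²) = √6464 ≈ 80.399, ∠ = arctan(8/80) ≈ 5.71°
pole (s+837): 837 + j8 → |·| = √(837²+8²) = √700633 ≈ 837.04, ∠ = arctan(8/837) ≈ 0.55°
|T| = 5 · 106.74 / 67297 ≈ 0.0079305
Gain = 20 log₁₀(0.0079305) ≈ -42.01 dB
∠T = 102.99° − 6.26° = 96.73°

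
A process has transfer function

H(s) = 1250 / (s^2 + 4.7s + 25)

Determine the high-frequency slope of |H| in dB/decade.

Each pole contributes −20 dB/decade at high frequency; each zero contributes +20 dB/decade.
Net: 0 zero(s) − 2 pole(s) → -40 dB/decade.

-40 dB/decade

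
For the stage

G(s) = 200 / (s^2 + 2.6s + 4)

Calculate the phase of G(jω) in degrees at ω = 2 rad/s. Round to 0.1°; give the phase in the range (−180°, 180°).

At s = jω = j2:
quadratic: (j2)² + 2.6·j2 + 4 = 0 + j5.2 → |·| ≈ 5.2, ∠ ≈ 90.00°
∠G = 0.00° − 90.00° = -90.00°

-90.0°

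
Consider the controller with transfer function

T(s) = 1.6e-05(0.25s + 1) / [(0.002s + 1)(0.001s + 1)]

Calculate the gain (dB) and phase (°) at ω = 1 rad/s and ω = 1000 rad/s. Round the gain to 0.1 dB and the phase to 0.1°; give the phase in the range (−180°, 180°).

At ω = 1 rad/s:
zero (1 + j1·0.25) = 1 + j0.25 → |·| ≈ 1.0308, ∠ ≈ 14.04°
pole (1 + j1·0.002) = 1 + j0.002 → |·| ≈ 1, ∠ ≈ 0.11°
pole (1 + j1·0.001) = 1 + j0.001 → |·| ≈ 1, ∠ ≈ 0.06°
|T| = 1.6e-05 · 1.0308 / (1 · 1) ≈ 1.6493e-05
Gain = 20 log₁₀(1.6493e-05) ≈ -95.65 dB
∠T = (14.04°) − (0.11° + 0.06°) = 13.87°

At ω = 1000 rad/s:
zero (1 + j1000·0.25) = 1 + j250 → |·| ≈ 250, ∠ ≈ 89.77°
pole (1 + j1000·0.002) = 1 + j2 → |·| ≈ 2.2361, ∠ ≈ 63.43°
pole (1 + j1000·0.001) = 1 + j1 → |·| ≈ 1.4142, ∠ ≈ 45.00°
|T| = 1.6e-05 · 250 / (2.2361 · 1.4142) ≈ 0.0012649
Gain = 20 log₁₀(0.0012649) ≈ -57.96 dB
∠T = (89.77°) − (63.43° + 45.00°) = -18.66°

ω = 1: -95.7 dB, 13.9°; ω = 1000: -58.0 dB, -18.7°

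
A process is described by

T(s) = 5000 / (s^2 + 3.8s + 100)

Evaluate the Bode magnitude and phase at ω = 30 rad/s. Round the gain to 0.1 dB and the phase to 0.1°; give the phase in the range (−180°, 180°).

At s = jω = j30:
quadratic: (j30)² + 3.8·j30 + 100 = -800 + j114 → |·| ≈ 808.08, ∠ ≈ 171.89°
|T| = 5000 / 808.08 ≈ 6.1875
Gain = 20 log₁₀(6.1875) ≈ 15.83 dB
∠T = 0.00° − 171.89° = -171.89°

15.8 dB, -171.9°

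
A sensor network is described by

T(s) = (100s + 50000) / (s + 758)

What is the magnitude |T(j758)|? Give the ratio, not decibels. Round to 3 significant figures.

Substitute s = j758:
Numerator: 100(j758) + 50000 = 50000 + j75800
Denominator: (j758) + 758 = 758 + j758
|N| = √(50000² + 75800²) ≈ 90806, ∠N ≈ 56.59°
|D| = √(758² + 758²) ≈ 1072, ∠D ≈ 45.00°
|T| = 90806 / 1072 ≈ 84.707

84.7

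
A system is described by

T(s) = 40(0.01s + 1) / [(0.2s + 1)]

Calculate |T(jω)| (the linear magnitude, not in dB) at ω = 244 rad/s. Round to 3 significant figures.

At ω = 244 rad/s:
zero (1 + j244·0.01) = 1 + j2.44 → |·| ≈ 2.637, ∠ ≈ 67.71°
pole (1 + j244·0.2) = 1 + j48.8 → |·| ≈ 48.81, ∠ ≈ 88.83°
|T| = 40 · 2.637 / (48.81) ≈ 2.161

2.16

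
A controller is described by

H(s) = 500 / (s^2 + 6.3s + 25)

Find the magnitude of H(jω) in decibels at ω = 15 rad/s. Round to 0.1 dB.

7.1 dB

At s = jω = j15:
quadratic: (j15)² + 6.3·j15 + 25 = -200 + j94.5 → |·| ≈ 221.2, ∠ ≈ 154.71°
|H| = 500 / 221.2 ≈ 2.2604
Gain = 20 log₁₀(2.2604) ≈ 7.08 dB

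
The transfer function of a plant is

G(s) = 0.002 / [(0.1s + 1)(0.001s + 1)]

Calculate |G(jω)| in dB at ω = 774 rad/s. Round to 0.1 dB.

At ω = 774 rad/s:
pole (1 + j774·0.1) = 1 + j77.4 → |·| ≈ 77.406, ∠ ≈ 89.26°
pole (1 + j774·0.001) = 1 + j0.774 → |·| ≈ 1.2645, ∠ ≈ 37.74°
|G| = 0.002 · 1 / (77.406 · 1.2645) ≈ 2.0433e-05
Gain = 20 log₁₀(2.0433e-05) ≈ -93.79 dB

-93.8 dB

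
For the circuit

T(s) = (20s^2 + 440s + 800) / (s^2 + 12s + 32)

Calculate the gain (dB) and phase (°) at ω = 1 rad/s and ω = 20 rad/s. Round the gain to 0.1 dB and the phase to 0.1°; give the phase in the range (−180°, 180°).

ω = 1: 28.6 dB, 8.3°; ω = 20: 28.3 dB, -17.6°

Substitute s = j1:
Numerator: 20(j1)^2 + 440(j1) + 800 = 780 + j440
Denominator: (j1)^2 + 12(j1) + 32 = 31 + j12
|N| = √(780² + 440²) ≈ 895.54, ∠N ≈ 29.43°
|D| = √(31² + 12²) ≈ 33.242, ∠D ≈ 21.16°
|T| = 895.54 / 33.242 ≈ 26.94
Gain = 20 log₁₀(26.94) ≈ 28.61 dB
∠T = 29.43° − 21.16° = 8.27°

Substitute s = j20:
Numerator: 20(j20)^2 + 440(j20) + 800 = -7200 + j8800
Denominator: (j20)^2 + 12(j20) + 32 = -368 + j240
|N| = √(7200² + 8800²) ≈ 11370, ∠N ≈ 129.29°
|D| = √(368² + 240²) ≈ 439.34, ∠D ≈ 146.89°
|T| = 11370 / 439.34 ≈ 25.88
Gain = 20 log₁₀(25.88) ≈ 28.26 dB
∠T = 129.29° − 146.89° = -17.60°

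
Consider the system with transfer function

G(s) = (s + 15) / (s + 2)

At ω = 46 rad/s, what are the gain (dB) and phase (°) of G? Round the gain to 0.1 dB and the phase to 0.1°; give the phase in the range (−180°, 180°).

At s = jω = j46:
zero (s+15): 15 + j46 → |·| = √(15²+46²) = √2341 ≈ 48.384, ∠ = arctan(46/15) ≈ 71.94°
pole (s+2): 2 + j46 → |·| = √(2²+46²) = √2120 ≈ 46.043, ∠ = arctan(46/2) ≈ 87.51°
|G| = 1 · 48.384 / 46.043 ≈ 1.0508
Gain = 20 log₁₀(1.0508) ≈ 0.43 dB
∠G = 71.94° − 87.51° = -15.57°

0.4 dB, -15.6°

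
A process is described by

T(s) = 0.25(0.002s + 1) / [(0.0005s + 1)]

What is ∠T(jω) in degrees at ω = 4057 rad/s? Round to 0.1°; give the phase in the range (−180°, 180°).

19.2°

At ω = 4057 rad/s:
zero (1 + j4057·0.002) = 1 + j8.114 → |·| ≈ 8.1754, ∠ ≈ 82.97°
pole (1 + j4057·0.0005) = 1 + j2.0285 → |·| ≈ 2.2616, ∠ ≈ 63.76°
∠T = (82.97°) − (63.76°) = 19.21°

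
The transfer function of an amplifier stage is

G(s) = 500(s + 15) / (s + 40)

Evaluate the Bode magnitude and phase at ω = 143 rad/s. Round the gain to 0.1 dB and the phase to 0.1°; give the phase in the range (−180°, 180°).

53.7 dB, 9.6°

At s = jω = j143:
zero (s+15): 15 + j143 → |·| = √(15²+143²) = √20674 ≈ 143.78, ∠ = arctan(143/15) ≈ 84.01°
pole (s+40): 40 + j143 → |·| = √(40²+143²) = √22049 ≈ 148.49, ∠ = arctan(143/40) ≈ 74.37°
|G| = 500 · 143.78 / 148.49 ≈ 484.14
Gain = 20 log₁₀(484.14) ≈ 53.70 dB
∠G = 84.01° − 74.37° = 9.64°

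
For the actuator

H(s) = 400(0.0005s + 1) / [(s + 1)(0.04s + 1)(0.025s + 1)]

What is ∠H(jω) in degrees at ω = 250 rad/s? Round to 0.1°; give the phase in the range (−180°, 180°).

At ω = 250 rad/s:
zero (1 + j250·0.0005) = 1 + j0.125 → |·| ≈ 1.0078, ∠ ≈ 7.13°
pole (1 + j250·1) = 1 + j250 → |·| ≈ 250, ∠ ≈ 89.77°
pole (1 + j250·0.04) = 1 + j10 → |·| ≈ 10.05, ∠ ≈ 84.29°
pole (1 + j250·0.025) = 1 + j6.25 → |·| ≈ 6.3295, ∠ ≈ 80.91°
∠H = (7.13°) − (89.77° + 84.29° + 80.91°) = -247.84° ≡ 112.16° (principal value)

112.2°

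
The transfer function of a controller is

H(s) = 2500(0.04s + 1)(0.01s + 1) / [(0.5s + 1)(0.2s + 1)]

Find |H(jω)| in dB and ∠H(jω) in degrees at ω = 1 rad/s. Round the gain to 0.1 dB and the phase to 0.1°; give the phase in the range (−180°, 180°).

66.8 dB, -35.0°

At ω = 1 rad/s:
zero (1 + j1·0.04) = 1 + j0.04 → |·| ≈ 1.0008, ∠ ≈ 2.29°
zero (1 + j1·0.01) = 1 + j0.01 → |·| ≈ 1, ∠ ≈ 0.57°
pole (1 + j1·0.5) = 1 + j0.5 → |·| ≈ 1.118, ∠ ≈ 26.57°
pole (1 + j1·0.2) = 1 + j0.2 → |·| ≈ 1.0198, ∠ ≈ 11.31°
|H| = 2500 · 1.0008 · 1 / (1.118 · 1.0198) ≈ 2194.5
Gain = 20 log₁₀(2194.5) ≈ 66.83 dB
∠H = (2.29° + 0.57°) − (26.57° + 11.31°) = -35.02°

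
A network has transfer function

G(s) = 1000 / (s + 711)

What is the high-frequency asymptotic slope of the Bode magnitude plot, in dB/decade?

Each pole contributes −20 dB/decade at high frequency; each zero contributes +20 dB/decade.
Net: 0 zero(s) − 1 pole(s) → -20 dB/decade.

-20 dB/decade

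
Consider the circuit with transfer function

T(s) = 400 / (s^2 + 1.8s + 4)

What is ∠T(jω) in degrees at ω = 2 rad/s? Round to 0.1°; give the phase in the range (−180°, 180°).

At s = jω = j2:
quadratic: (j2)² + 1.8·j2 + 4 = 0 + j3.6 → |·| ≈ 3.6, ∠ ≈ 90.00°
∠T = 0.00° − 90.00° = -90.00°

-90.0°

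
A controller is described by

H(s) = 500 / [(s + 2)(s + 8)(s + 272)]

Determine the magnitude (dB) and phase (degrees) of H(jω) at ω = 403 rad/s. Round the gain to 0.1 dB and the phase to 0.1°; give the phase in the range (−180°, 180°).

At s = jω = j403:
pole (s+2): 2 + j403 → |·| = √(2²+403²) = √162413 ≈ 403, ∠ = arctan(403/2) ≈ 89.72°
pole (s+8): 8 + j403 → |·| = √(8²+403²) = √162473 ≈ 403.08, ∠ = arctan(403/8) ≈ 88.86°
pole (s+272): 272 + j403 → |·| = √(272²+403²) = √236393 ≈ 486.2, ∠ = arctan(403/272) ≈ 55.98°
|H| = 500 / 7.8979e+07 ≈ 6.3308e-06
Gain = 20 log₁₀(6.3308e-06) ≈ -103.97 dB
∠H = 0.00° − 234.56° = -234.56° ≡ 125.44° (principal value)

-104.0 dB, 125.4°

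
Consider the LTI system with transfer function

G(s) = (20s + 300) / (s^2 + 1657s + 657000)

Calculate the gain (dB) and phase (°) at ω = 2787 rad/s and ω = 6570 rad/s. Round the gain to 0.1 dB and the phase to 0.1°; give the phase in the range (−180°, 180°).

ω = 2787: -43.6 dB, -57.3°; ω = 6570: -50.5 dB, -75.8°

Substitute s = j2787:
Numerator: 20(j2787) + 300 = 300 + j55740
Denominator: (j2787)^2 + 1657(j2787) + 657000 = -7110369 + j4618059
|N| = √(300² + 55740²) ≈ 55741, ∠N ≈ 89.69°
|D| = √(7110369² + 4618059²) ≈ 8.4784e+06, ∠D ≈ 147.00°
|G| = 55741 / 8.4784e+06 ≈ 0.0065745
Gain = 20 log₁₀(0.0065745) ≈ -43.64 dB
∠G = 89.69° − 147.00° = -57.31°

Substitute s = j6570:
Numerator: 20(j6570) + 300 = 300 + j131400
Denominator: (j6570)^2 + 1657(j6570) + 657000 = -42507900 + j10886490
|N| = √(300² + 131400²) ≈ 1.314e+05, ∠N ≈ 89.87°
|D| = √(42507900² + 10886490²) ≈ 4.388e+07, ∠D ≈ 165.64°
|G| = 1.314e+05 / 4.388e+07 ≈ 0.0029945
Gain = 20 log₁₀(0.0029945) ≈ -50.47 dB
∠G = 89.87° − 165.64° = -75.77°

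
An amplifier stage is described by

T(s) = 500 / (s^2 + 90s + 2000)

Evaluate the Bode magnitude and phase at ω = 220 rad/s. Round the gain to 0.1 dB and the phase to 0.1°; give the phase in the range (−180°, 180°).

-40.1 dB, -156.9°

Substitute s = j220:
Numerator: 500 = 500 + j0
Denominator: (j220)^2 + 90(j220) + 2000 = -46400 + j19800
|N| = √(500² + 0²) ≈ 500, ∠N ≈ 0.00°
|D| = √(46400² + 19800²) ≈ 50448, ∠D ≈ 156.89°
|T| = 500 / 50448 ≈ 0.0099112
Gain = 20 log₁₀(0.0099112) ≈ -40.08 dB
∠T = 0.00° − 156.89° = -156.89°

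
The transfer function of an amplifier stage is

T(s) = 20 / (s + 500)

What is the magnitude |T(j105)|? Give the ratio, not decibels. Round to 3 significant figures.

Substitute s = j105:
Numerator: 20 = 20 + j0
Denominator: (j105) + 500 = 500 + j105
|N| = √(20² + 0²) ≈ 20, ∠N ≈ 0.00°
|D| = √(500² + 105²) ≈ 510.91, ∠D ≈ 11.86°
|T| = 20 / 510.91 ≈ 0.039146

0.0391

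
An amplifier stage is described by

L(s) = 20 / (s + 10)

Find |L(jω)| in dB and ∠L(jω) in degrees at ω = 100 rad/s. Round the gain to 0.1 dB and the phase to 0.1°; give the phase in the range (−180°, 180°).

-14.0 dB, -84.3°

Substitute s = j100:
Numerator: 20 = 20 + j0
Denominator: (j100) + 10 = 10 + j100
|N| = √(20² + 0²) ≈ 20, ∠N ≈ 0.00°
|D| = √(10² + 100²) ≈ 100.5, ∠D ≈ 84.29°
|L| = 20 / 100.5 ≈ 0.199
Gain = 20 log₁₀(0.199) ≈ -14.02 dB
∠L = 0.00° − 84.29° = -84.29°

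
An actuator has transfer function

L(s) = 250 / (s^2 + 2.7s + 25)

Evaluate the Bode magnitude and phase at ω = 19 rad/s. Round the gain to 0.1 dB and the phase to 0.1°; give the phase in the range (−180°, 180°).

At s = jω = j19:
quadratic: (j19)² + 2.7·j19 + 25 = -336 + j51.3 → |·| ≈ 339.89, ∠ ≈ 171.32°
|L| = 250 / 339.89 ≈ 0.73553
Gain = 20 log₁₀(0.73553) ≈ -2.67 dB
∠L = 0.00° − 171.32° = -171.32°

-2.7 dB, -171.3°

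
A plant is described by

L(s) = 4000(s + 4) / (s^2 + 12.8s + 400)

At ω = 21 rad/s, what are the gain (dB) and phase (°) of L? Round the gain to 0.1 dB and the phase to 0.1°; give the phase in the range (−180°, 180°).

50.0 dB, -19.5°

At s = jω = j21:
zero (s+4): 4 + j21 → |·| = √(4²+21²) = √457 ≈ 21.378, ∠ = arctan(21/4) ≈ 79.22°
quadratic: (j21)² + 12.8·j21 + 400 = -41 + j268.8 → |·| ≈ 271.91, ∠ ≈ 98.67°
|L| = 4000 · 21.378 / 271.91 ≈ 314.49
Gain = 20 log₁₀(314.49) ≈ 49.95 dB
∠L = 79.22° − 98.67° = -19.45°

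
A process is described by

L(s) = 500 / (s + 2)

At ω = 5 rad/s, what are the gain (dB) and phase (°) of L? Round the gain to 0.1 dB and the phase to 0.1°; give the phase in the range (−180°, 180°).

39.4 dB, -68.2°

At s = jω = j5:
pole (s+2): 2 + j5 → |·| = √(2²+5²) = √29 ≈ 5.3852, ∠ = arctan(5/2) ≈ 68.20°
|L| = 500 / 5.3852 ≈ 92.847
Gain = 20 log₁₀(92.847) ≈ 39.36 dB
∠L = 0.00° − 68.20° = -68.20°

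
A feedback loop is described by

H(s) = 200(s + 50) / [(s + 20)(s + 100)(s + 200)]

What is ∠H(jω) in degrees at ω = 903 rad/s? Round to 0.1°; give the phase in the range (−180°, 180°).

At s = jω = j903:
zero (s+50): 50 + j903 → |·| = √(50²+903²) = √817909 ≈ 904.38, ∠ = arctan(903/50) ≈ 86.83°
pole (s+20): 20 + j903 → |·| = √(20²+903²) = √815809 ≈ 903.22, ∠ = arctan(903/20) ≈ 88.73°
pole (s+100): 100 + j903 → |·| = √(100²+903²) = √825409 ≈ 908.52, ∠ = arctan(903/100) ≈ 83.68°
pole (s+200): 200 + j903 → |·| = √(200²+903²) = √855409 ≈ 924.88, ∠ = arctan(903/200) ≈ 77.51°
∠H = 86.83° − 249.92° = -163.09°

-163.1°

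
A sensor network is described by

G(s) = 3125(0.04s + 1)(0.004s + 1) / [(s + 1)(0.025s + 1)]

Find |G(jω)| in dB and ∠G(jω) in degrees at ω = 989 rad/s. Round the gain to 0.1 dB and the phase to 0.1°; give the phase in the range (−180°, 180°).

At ω = 989 rad/s:
zero (1 + j989·0.04) = 1 + j39.56 → |·| ≈ 39.573, ∠ ≈ 88.55°
zero (1 + j989·0.004) = 1 + j3.956 → |·| ≈ 4.0804, ∠ ≈ 75.81°
pole (1 + j989·1) = 1 + j989 → |·| ≈ 989, ∠ ≈ 89.94°
pole (1 + j989·0.025) = 1 + j24.725 → |·| ≈ 24.745, ∠ ≈ 87.68°
|G| = 3125 · 39.573 · 4.0804 / (989 · 24.745) ≈ 20.619
Gain = 20 log₁₀(20.619) ≈ 26.29 dB
∠G = (88.55° + 75.81°) − (89.94° + 87.68°) = -13.26°

26.3 dB, -13.3°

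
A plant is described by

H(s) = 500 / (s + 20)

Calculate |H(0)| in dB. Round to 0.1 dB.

H(0) = 500 / 20 = 25
20 log₁₀(25) ≈ 27.96 dB

28.0 dB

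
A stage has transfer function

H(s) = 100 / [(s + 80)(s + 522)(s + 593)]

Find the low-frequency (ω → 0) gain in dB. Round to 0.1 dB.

H(0) = 100 / (80·522·593) ≈ 4.0382e-06
20 log₁₀(4.0382e-06) ≈ -107.88 dB

-107.9 dB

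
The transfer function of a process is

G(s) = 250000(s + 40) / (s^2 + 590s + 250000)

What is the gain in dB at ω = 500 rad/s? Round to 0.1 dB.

52.6 dB

At s = jω = j500:
zero (s+40): 40 + j500 → |·| = √(40²+500²) = √251600 ≈ 501.6, ∠ = arctan(500/40) ≈ 85.43°
quadratic: (j500)² + 590·j500 + 250000 = 0 + j295000 → |·| ≈ 2.95e+05, ∠ ≈ 90.00°
|G| = 250000 · 501.6 / 2.95e+05 ≈ 425.08
Gain = 20 log₁₀(425.08) ≈ 52.57 dB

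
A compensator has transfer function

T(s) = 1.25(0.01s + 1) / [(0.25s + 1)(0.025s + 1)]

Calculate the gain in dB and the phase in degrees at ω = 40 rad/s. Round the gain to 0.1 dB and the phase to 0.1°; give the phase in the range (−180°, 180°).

At ω = 40 rad/s:
zero (1 + j40·0.01) = 1 + j0.4 → |·| ≈ 1.077, ∠ ≈ 21.80°
pole (1 + j40·0.25) = 1 + j10 → |·| ≈ 10.05, ∠ ≈ 84.29°
pole (1 + j40·0.025) = 1 + j1 → |·| ≈ 1.4142, ∠ ≈ 45.00°
|T| = 1.25 · 1.077 / (10.05 · 1.4142) ≈ 0.094722
Gain = 20 log₁₀(0.094722) ≈ -20.47 dB
∠T = (21.80°) − (84.29° + 45.00°) = -107.49°

-20.5 dB, -107.5°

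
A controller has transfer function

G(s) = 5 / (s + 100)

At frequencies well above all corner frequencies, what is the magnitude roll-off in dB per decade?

Each pole contributes −20 dB/decade at high frequency; each zero contributes +20 dB/decade.
Net: 0 zero(s) − 1 pole(s) → -20 dB/decade.

-20 dB/decade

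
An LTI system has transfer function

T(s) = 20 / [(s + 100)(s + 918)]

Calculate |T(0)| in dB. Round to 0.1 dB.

-73.2 dB

T(0) = 20 / (100·918) ≈ 0.00021786
20 log₁₀(0.00021786) ≈ -73.24 dB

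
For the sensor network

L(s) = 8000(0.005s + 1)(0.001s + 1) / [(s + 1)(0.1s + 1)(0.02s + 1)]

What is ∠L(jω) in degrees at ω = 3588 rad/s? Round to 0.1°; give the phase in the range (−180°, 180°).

At ω = 3588 rad/s:
zero (1 + j3588·0.005) = 1 + j17.94 → |·| ≈ 17.968, ∠ ≈ 86.81°
zero (1 + j3588·0.001) = 1 + j3.588 → |·| ≈ 3.7247, ∠ ≈ 74.43°
pole (1 + j3588·1) = 1 + j3588 → |·| ≈ 3588, ∠ ≈ 89.98°
pole (1 + j3588·0.1) = 1 + j358.8 → |·| ≈ 358.8, ∠ ≈ 89.84°
pole (1 + j3588·0.02) = 1 + j71.76 → |·| ≈ 71.767, ∠ ≈ 89.20°
∠L = (86.81° + 74.43°) − (89.98° + 89.84° + 89.20°) = -107.78°

-107.8°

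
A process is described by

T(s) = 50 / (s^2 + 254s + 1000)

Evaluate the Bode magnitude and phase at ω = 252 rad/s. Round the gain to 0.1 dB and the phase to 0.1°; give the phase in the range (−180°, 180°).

Substitute s = j252:
Numerator: 50 = 50 + j0
Denominator: (j252)^2 + 254(j252) + 1000 = -62504 + j64008
|N| = √(50² + 0²) ≈ 50, ∠N ≈ 0.00°
|D| = √(62504² + 64008²) ≈ 89464, ∠D ≈ 134.32°
|T| = 50 / 89464 ≈ 0.00055888
Gain = 20 log₁₀(0.00055888) ≈ -65.05 dB
∠T = 0.00° − 134.32° = -134.32°

-65.1 dB, -134.3°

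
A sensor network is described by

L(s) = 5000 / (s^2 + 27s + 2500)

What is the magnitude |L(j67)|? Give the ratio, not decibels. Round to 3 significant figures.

1.86

At s = jω = j67:
quadratic: (j67)² + 27·j67 + 2500 = -1989 + j1809 → |·| ≈ 2688.6, ∠ ≈ 137.71°
|L| = 5000 / 2688.6 ≈ 1.8597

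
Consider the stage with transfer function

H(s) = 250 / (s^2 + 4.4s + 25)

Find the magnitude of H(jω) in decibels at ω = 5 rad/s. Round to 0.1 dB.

At s = jω = j5:
quadratic: (j5)² + 4.4·j5 + 25 = 0 + j22 → |·| ≈ 22, ∠ ≈ 90.00°
|H| = 250 / 22 ≈ 11.364
Gain = 20 log₁₀(11.364) ≈ 21.11 dB

21.1 dB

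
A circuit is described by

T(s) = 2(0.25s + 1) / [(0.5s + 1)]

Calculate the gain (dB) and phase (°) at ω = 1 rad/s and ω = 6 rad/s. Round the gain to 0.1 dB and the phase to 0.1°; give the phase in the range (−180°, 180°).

ω = 1: 5.3 dB, -12.5°; ω = 6: 1.1 dB, -15.3°

At ω = 1 rad/s:
zero (1 + j1·0.25) = 1 + j0.25 → |·| ≈ 1.0308, ∠ ≈ 14.04°
pole (1 + j1·0.5) = 1 + j0.5 → |·| ≈ 1.118, ∠ ≈ 26.57°
|T| = 2 · 1.0308 / (1.118) ≈ 1.844
Gain = 20 log₁₀(1.844) ≈ 5.32 dB
∠T = (14.04°) − (26.57°) = -12.53°

At ω = 6 rad/s:
zero (1 + j6·0.25) = 1 + j1.5 → |·| ≈ 1.8028, ∠ ≈ 56.31°
pole (1 + j6·0.5) = 1 + j3 → |·| ≈ 3.1623, ∠ ≈ 71.57°
|T| = 2 · 1.8028 / (3.1623) ≈ 1.1402
Gain = 20 log₁₀(1.1402) ≈ 1.14 dB
∠T = (56.31°) − (71.57°) = -15.26°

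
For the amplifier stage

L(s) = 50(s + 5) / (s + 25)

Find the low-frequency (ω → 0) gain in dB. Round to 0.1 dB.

20.0 dB

L(0) = 50·5 / (25) = 10
20 log₁₀(10) ≈ 20.00 dB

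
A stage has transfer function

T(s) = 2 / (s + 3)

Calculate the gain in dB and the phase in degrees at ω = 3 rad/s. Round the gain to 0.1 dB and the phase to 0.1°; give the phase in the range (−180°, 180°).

-6.5 dB, -45.0°

At s = jω = j3:
pole (s+3): 3 + j3 → |·| = √(3²+3²) = √18 ≈ 4.2426, ∠ = arctan(3/3) ≈ 45.00°
|T| = 2 / 4.2426 ≈ 0.47141
Gain = 20 log₁₀(0.47141) ≈ -6.53 dB
∠T = 0.00° − 45.00° = -45.00°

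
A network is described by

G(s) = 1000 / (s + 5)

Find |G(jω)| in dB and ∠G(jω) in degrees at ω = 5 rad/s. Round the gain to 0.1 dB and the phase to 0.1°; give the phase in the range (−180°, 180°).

At s = jω = j5:
pole (s+5): 5 + j5 → |·| = √(5²+5²) = √50 ≈ 7.0711, ∠ = arctan(5/5) ≈ 45.00°
|G| = 1000 / 7.0711 ≈ 141.42
Gain = 20 log₁₀(141.42) ≈ 43.01 dB
∠G = 0.00° − 45.00° = -45.00°

43.0 dB, -45.0°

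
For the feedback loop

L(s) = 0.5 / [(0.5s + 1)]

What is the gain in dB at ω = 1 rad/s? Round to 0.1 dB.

-7.0 dB

At ω = 1 rad/s:
pole (1 + j1·0.5) = 1 + j0.5 → |·| ≈ 1.118, ∠ ≈ 26.57°
|L| = 0.5 · 1 / (1.118) ≈ 0.44723
Gain = 20 log₁₀(0.44723) ≈ -6.99 dB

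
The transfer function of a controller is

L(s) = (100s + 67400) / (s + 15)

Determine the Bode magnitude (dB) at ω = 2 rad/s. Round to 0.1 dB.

Substitute s = j2:
Numerator: 100(j2) + 67400 = 67400 + j200
Denominator: (j2) + 15 = 15 + j2
|N| = √(67400² + 200²) ≈ 67400, ∠N ≈ 0.17°
|D| = √(15² + 2²) ≈ 15.133, ∠D ≈ 7.59°
|L| = 67400 / 15.133 ≈ 4453.8
Gain = 20 log₁₀(4453.8) ≈ 72.97 dB

73.0 dB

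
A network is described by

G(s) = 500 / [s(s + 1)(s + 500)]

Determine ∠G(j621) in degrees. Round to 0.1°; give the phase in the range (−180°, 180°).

128.9°

At s = jω = j621:
pole (s+1): 1 + j621 → |·| = √(1²+621²) = √385642 ≈ 621, ∠ = arctan(621/1) ≈ 89.91°
pole (s+500): 500 + j621 → |·| = √(500²+621²) = √635641 ≈ 797.27, ∠ = arctan(621/500) ≈ 51.16°
pole at origin: |s| = 621, ∠ = 90.00° (in denominator)
∠G = 0.00° − 231.07° = -231.07° ≡ 128.93° (principal value)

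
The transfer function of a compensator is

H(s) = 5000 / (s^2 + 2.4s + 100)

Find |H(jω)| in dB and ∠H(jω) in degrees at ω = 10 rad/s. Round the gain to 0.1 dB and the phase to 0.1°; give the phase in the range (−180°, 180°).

46.4 dB, -90.0°

At s = jω = j10:
quadratic: (j10)² + 2.4·j10 + 100 = 0 + j24 → |·| ≈ 24, ∠ ≈ 90.00°
|H| = 5000 / 24 ≈ 208.33
Gain = 20 log₁₀(208.33) ≈ 46.38 dB
∠H = 0.00° − 90.00° = -90.00°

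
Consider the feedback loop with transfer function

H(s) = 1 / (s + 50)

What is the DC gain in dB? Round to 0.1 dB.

-34.0 dB

H(0) = 1 / (50) = 0.02
20 log₁₀(0.02) ≈ -33.98 dB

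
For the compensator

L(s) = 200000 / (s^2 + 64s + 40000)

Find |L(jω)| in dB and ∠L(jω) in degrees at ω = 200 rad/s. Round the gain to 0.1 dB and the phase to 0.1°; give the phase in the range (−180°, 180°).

23.9 dB, -90.0°

At s = jω = j200:
quadratic: (j200)² + 64·j200 + 40000 = 0 + j12800 → |·| ≈ 12800, ∠ ≈ 90.00°
|L| = 200000 / 12800 ≈ 15.625
Gain = 20 log₁₀(15.625) ≈ 23.88 dB
∠L = 0.00° − 90.00° = -90.00°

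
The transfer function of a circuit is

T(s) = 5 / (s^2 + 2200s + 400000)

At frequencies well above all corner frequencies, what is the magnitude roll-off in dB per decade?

-40 dB/decade

Each pole contributes −20 dB/decade at high frequency; each zero contributes +20 dB/decade.
Net: 0 zero(s) − 2 pole(s) → -40 dB/decade.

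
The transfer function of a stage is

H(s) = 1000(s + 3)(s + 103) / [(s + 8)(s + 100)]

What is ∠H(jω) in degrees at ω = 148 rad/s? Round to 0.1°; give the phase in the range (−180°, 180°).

At s = jω = j148:
zero (s+3): 3 + j148 → |·| = √(3²+148²) = √21913 ≈ 148.03, ∠ = arctan(148/3) ≈ 88.84°
zero (s+103): 103 + j148 → |·| = √(103²+148²) = √32513 ≈ 180.31, ∠ = arctan(148/103) ≈ 55.16°
pole (s+8): 8 + j148 → |·| = √(8²+148²) = √21968 ≈ 148.22, ∠ = arctan(148/8) ≈ 86.91°
pole (s+100): 100 + j148 → |·| = √(100²+148²) = √31904 ≈ 178.62, ∠ = arctan(148/100) ≈ 55.95°
∠H = 144.00° − 142.86° = 1.14°

1.1°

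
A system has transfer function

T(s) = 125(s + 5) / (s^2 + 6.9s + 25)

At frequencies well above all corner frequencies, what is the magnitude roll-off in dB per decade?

-20 dB/decade

Each pole contributes −20 dB/decade at high frequency; each zero contributes +20 dB/decade.
Net: 1 zero(s) − 2 pole(s) → -20 dB/decade.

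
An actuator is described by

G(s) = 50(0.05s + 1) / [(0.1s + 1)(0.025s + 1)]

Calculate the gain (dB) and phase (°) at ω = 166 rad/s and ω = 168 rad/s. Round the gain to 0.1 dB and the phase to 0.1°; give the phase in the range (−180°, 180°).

At ω = 166 rad/s:
zero (1 + j166·0.05) = 1 + j8.3 → |·| ≈ 8.36, ∠ ≈ 83.13°
pole (1 + j166·0.1) = 1 + j16.6 → |·| ≈ 16.63, ∠ ≈ 86.55°
pole (1 + j166·0.025) = 1 + j4.15 → |·| ≈ 4.2688, ∠ ≈ 76.45°
|G| = 50 · 8.36 / (16.63 · 4.2688) ≈ 5.8881
Gain = 20 log₁₀(5.8881) ≈ 15.40 dB
∠G = (83.13°) − (86.55° + 76.45°) = -79.87°

At ω = 168 rad/s:
zero (1 + j168·0.05) = 1 + j8.4 → |·| ≈ 8.4593, ∠ ≈ 83.21°
pole (1 + j168·0.1) = 1 + j16.8 → |·| ≈ 16.83, ∠ ≈ 86.59°
pole (1 + j168·0.025) = 1 + j4.2 → |·| ≈ 4.3174, ∠ ≈ 76.61°
|G| = 50 · 8.4593 / (16.83 · 4.3174) ≈ 5.821
Gain = 20 log₁₀(5.821) ≈ 15.30 dB
∠G = (83.21°) − (86.59° + 76.61°) = -79.99°

ω = 166: 15.4 dB, -79.9°; ω = 168: 15.3 dB, -80.0°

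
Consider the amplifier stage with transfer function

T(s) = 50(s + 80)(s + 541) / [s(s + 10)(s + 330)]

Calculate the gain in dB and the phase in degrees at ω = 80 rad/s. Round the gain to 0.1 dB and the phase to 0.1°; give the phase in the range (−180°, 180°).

At s = jω = j80:
zero (s+80): 80 + j80 → |·| = √(80²+80²) = √12800 ≈ 113.14, ∠ = arctan(80/80) ≈ 45.00°
zero (s+541): 541 + j80 → |·| = √(541²+80²) = √299081 ≈ 546.88, ∠ = arctan(80/541) ≈ 8.41°
pole (s+10): 10 + j80 → |·| = √(10²+80²) = √6500 ≈ 80.623, ∠ = arctan(80/10) ≈ 82.87°
pole (s+330): 330 + j80 → |·| = √(330²+80²) = √115300 ≈ 339.56, ∠ = arctan(80/330) ≈ 13.63°
pole at origin: |s| = 80, ∠ = 90.00° (in denominator)
|T| = 50 · 61874 / 2.1901e+06 ≈ 1.4126
Gain = 20 log₁₀(1.4126) ≈ 3.00 dB
∠T = 53.41° − 186.50° = -133.09°

3.0 dB, -133.1°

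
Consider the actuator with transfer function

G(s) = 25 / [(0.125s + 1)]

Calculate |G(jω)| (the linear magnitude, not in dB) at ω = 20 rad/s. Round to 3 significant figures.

At ω = 20 rad/s:
pole (1 + j20·0.125) = 1 + j2.5 → |·| ≈ 2.6926, ∠ ≈ 68.20°
|G| = 25 · 1 / (2.6926) ≈ 9.2847

9.28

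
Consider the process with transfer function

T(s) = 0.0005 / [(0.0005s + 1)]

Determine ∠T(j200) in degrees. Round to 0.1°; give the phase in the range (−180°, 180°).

-5.7°

At ω = 200 rad/s:
pole (1 + j200·0.0005) = 1 + j0.1 → |·| ≈ 1.005, ∠ ≈ 5.71°
∠T = (0°) − (5.71°) = -5.71°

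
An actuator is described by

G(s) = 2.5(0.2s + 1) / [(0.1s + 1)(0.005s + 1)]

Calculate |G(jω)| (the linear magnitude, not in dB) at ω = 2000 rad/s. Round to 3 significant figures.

At ω = 2000 rad/s:
zero (1 + j2000·0.2) = 1 + j400 → |·| ≈ 400, ∠ ≈ 89.86°
pole (1 + j2000·0.1) = 1 + j200 → |·| ≈ 200, ∠ ≈ 89.71°
pole (1 + j2000·0.005) = 1 + j10 → |·| ≈ 10.05, ∠ ≈ 84.29°
|G| = 2.5 · 400 / (200 · 10.05) ≈ 0.49751

0.498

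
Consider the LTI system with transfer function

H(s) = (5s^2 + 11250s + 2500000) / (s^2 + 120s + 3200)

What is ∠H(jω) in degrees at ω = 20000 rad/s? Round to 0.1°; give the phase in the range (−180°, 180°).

Substitute s = j20000:
Numerator: 5(j20000)^2 + 11250(j20000) + 2500000 = -1997500000 + j225000000
Denominator: (j20000)^2 + 120(j20000) + 3200 = -399996800 + j2400000
|N| = √(1997500000² + 225000000²) ≈ 2.0101e+09, ∠N ≈ 173.57°
|D| = √(399996800² + 2400000²) ≈ 4e+08, ∠D ≈ 179.66°
∠H = 173.57° − 179.66° = -6.09°

-6.1°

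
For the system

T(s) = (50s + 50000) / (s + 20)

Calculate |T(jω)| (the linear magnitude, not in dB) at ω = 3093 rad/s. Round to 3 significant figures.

Substitute s = j3093:
Numerator: 50(j3093) + 50000 = 50000 + j154650
Denominator: (j3093) + 20 = 20 + j3093
|N| = √(50000² + 154650²) ≈ 1.6253e+05, ∠N ≈ 72.08°
|D| = √(20² + 3093²) ≈ 3093.1, ∠D ≈ 89.63°
|T| = 1.6253e+05 / 3093.1 ≈ 52.546

52.5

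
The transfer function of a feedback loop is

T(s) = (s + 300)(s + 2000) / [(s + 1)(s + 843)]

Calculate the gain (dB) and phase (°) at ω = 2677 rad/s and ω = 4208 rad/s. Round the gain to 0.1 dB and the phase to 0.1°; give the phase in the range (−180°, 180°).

At s = jω = j2677:
zero (s+300): 300 + j2677 → |·| = √(300²+2677²) = √7256329 ≈ 2693.8, ∠ = arctan(2677/300) ≈ 83.61°
zero (s+2000): 2000 + j2677 → |·| = √(2000²+2677²) = √11166329 ≈ 3341.6, ∠ = arctan(2677/2000) ≈ 53.24°
pole (s+1): 1 + j2677 → |·| = √(1²+2677²) = √7166330 ≈ 2677, ∠ = arctan(2677/1) ≈ 89.98°
pole (s+843): 843 + j2677 → |·| = √(843²+2677²) = √7876978 ≈ 2806.6, ∠ = arctan(2677/843) ≈ 72.52°
|T| = 1 · 9.0016e+06 / 7.5133e+06 ≈ 1.1981
Gain = 20 log₁₀(1.1981) ≈ 1.57 dB
∠T = 136.85° − 162.50° = -25.65°

At s = jω = j4208:
zero (s+300): 300 + j4208 → |·| = √(300²+4208²) = √17797264 ≈ 4218.7, ∠ = arctan(4208/300) ≈ 85.92°
zero (s+2000): 2000 + j4208 → |·| = √(2000²+4208²) = √21707264 ≈ 4659.1, ∠ = arctan(4208/2000) ≈ 64.58°
pole (s+1): 1 + j4208 → |·| = √(1²+4208²) = √17707265 ≈ 4208, ∠ = arctan(4208/1) ≈ 89.99°
pole (s+843): 843 + j4208 → |·| = √(843²+4208²) = √18417913 ≈ 4291.6, ∠ = arctan(4208/843) ≈ 78.67°
|T| = 1 · 1.9655e+07 / 1.8059e+07 ≈ 1.0884
Gain = 20 log₁₀(1.0884) ≈ 0.74 dB
∠T = 150.50° − 168.66° = -18.16°

ω = 2677: 1.6 dB, -25.7°; ω = 4208: 0.7 dB, -18.2°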